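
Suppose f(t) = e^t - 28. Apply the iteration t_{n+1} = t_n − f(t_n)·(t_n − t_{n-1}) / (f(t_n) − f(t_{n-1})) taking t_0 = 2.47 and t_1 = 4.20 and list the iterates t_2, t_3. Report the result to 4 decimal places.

f(2.47) = -16.177553, f(4.20) = 38.686331
t_2 = 4.200000 − 38.686331·(4.200000 − 2.470000) / (38.686331 − (-16.177553)) = 4.200000 − (66.927353)/(54.863884) = 2.980120
f(2.980120) = -8.309820
t_3 = 2.980120 − (-8.309820)·(2.980120 − 4.200000) / (-8.309820 − 38.686331) = 2.980120 − (10.136983)/(-46.996151) = 3.195818

2.9801, 3.1958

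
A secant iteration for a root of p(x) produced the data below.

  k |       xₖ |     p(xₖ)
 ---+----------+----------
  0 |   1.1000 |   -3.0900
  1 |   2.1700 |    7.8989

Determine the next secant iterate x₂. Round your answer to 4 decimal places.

1.4009

x₂ = 2.1700 − 7.8989·(2.1700 − 1.1000) / (7.8989 − (-3.0900))
   = 2.1700 − (8.451823)/(10.988900) = 1.400876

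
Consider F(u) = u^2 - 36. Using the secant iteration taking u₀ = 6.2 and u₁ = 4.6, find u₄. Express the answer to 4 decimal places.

6.0000

F(6.2) = 2.440000, F(4.6) = -14.840000
u₂ = 4.600000 − (-14.840000)·(4.600000 − 6.200000) / (-14.840000 − 2.440000) = 4.600000 − (23.744000)/(-17.280000) = 5.974074
F(5.974074) = -0.310439
u₃ = 5.974074 − (-0.310439)·(5.974074 − 4.600000) / (-0.310439 − (-14.840000)) = 5.974074 − (-0.426566)/(14.529561) = 6.003433
F(6.003433) = 0.041203
u₄ = 6.003433 − 0.041203·(6.003433 − 5.974074) / (0.041203 − (-0.310439)) = 6.003433 − (0.001210)/(0.351642) = 5.999993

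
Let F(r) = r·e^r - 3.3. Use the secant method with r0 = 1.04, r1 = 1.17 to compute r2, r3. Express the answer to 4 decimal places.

1.0962, 1.0991

F(1.04) = -0.357614, F(1.17) = 0.469731
r2 = 1.170000 − 0.469731·(1.170000 − 1.040000) / (0.469731 − (-0.357614)) = 1.170000 − (0.061065)/(0.827346) = 1.096192
F(1.096192) = -0.019376
r3 = 1.096192 − (-0.019376)·(1.096192 − 1.170000) / (-0.019376 − 0.469731) = 1.096192 − (0.001430)/(-0.489108) = 1.099116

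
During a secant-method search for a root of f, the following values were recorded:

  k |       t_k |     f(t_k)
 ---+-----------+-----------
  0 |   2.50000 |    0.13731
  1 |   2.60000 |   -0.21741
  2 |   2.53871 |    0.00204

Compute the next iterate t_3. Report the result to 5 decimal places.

t_3 = 2.53871 − 0.00204·(2.53871 − 2.60000) / (0.00204 − (-0.21741))
   = 2.53871 − (-0.0001250)/(0.2194500) = 2.5392797

2.53928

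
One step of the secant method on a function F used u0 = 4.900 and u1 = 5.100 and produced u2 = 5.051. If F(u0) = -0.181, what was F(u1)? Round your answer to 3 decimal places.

The secant line through (4.900, -0.181) and (5.100, F(u1)) crosses zero at u2 = 5.051.
So (4.900, -0.181), (5.100, F(u1)), (5.051, 0) are collinear:
F(u1) = -0.181 · (5.100 − 5.051) / (4.900 − 5.051) = -0.181 · (0.04900)/(-0.15100) = 0.05874

0.059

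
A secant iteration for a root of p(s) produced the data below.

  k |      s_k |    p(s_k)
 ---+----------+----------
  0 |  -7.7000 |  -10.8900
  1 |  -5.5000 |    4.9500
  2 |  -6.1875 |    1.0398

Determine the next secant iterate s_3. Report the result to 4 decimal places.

s_3 = -6.1875 − 1.0398·(-6.1875 − (-5.5000)) / (1.0398 − 4.9500)
   = -6.1875 − (-0.714863)/(-3.910200) = -6.370320

-6.3703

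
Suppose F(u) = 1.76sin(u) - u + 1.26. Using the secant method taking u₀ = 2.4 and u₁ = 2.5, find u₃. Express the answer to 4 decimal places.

2.4211

F(2.4) = 0.048815, F(2.5) = -0.186689
u₂ = 2.500000 − (-0.186689)·(2.500000 − 2.400000) / (-0.186689 − 0.048815) = 2.500000 − (-0.018669)/(-0.235504) = 2.420728
F(2.420728) = 0.000933
u₃ = 2.420728 − 0.000933·(2.420728 − 2.500000) / (0.000933 − (-0.186689)) = 2.420728 − (-0.000074)/(0.187622) = 2.421122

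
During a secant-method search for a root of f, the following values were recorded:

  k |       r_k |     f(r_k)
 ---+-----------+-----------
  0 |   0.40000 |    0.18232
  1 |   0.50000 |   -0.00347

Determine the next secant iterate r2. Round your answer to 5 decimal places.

0.49813

r2 = 0.50000 − (-0.00347)·(0.50000 − 0.40000) / (-0.00347 − 0.18232)
   = 0.50000 − (-0.0003470)/(-0.1857900) = 0.4981323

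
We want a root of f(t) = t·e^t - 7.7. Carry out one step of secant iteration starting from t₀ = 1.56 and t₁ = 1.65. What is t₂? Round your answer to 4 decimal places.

1.5813

f(1.56) = -0.276239, f(1.65) = 0.891517
t₂ = 1.650000 − 0.891517·(1.650000 − 1.560000) / (0.891517 − (-0.276239)) = 1.650000 − (0.080237)/(1.167756) = 1.581290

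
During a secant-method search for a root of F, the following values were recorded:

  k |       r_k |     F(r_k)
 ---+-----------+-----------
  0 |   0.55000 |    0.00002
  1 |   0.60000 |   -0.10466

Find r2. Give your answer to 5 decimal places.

r2 = 0.60000 − (-0.10466)·(0.60000 − 0.55000) / (-0.10466 − 0.00002)
   = 0.60000 − (-0.0052330)/(-0.1046800) = 0.5500096

0.55001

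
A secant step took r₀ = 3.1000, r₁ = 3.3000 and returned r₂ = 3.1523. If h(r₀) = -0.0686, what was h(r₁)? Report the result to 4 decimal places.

0.1937

The secant line through (3.1000, -0.0686) and (3.3000, h(r₁)) crosses zero at r₂ = 3.1523.
So (3.1000, -0.0686), (3.3000, h(r₁)), (3.1523, 0) are collinear:
h(r₁) = -0.0686 · (3.3000 − 3.1523) / (3.1000 − 3.1523) = -0.0686 · (0.147700)/(-0.052300) = 0.193733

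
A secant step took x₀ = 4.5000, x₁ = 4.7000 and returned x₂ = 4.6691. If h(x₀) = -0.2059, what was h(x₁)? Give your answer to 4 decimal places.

0.0376

The secant line through (4.5000, -0.2059) and (4.7000, h(x₁)) crosses zero at x₂ = 4.6691.
So (4.5000, -0.2059), (4.7000, h(x₁)), (4.6691, 0) are collinear:
h(x₁) = -0.2059 · (4.7000 − 4.6691) / (4.5000 − 4.6691) = -0.2059 · (0.030900)/(-0.169100) = 0.037625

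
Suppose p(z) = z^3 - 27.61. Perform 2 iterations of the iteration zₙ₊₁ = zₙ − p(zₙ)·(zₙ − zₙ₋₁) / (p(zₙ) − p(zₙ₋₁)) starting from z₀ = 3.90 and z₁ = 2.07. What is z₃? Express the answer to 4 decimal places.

3.1385

p(3.90) = 31.709000, p(2.07) = -18.740257
z₂ = 2.070000 − (-18.740257)·(2.070000 − 3.900000) / (-18.740257 − 31.709000) = 2.070000 − (34.294670)/(-50.449257) = 2.749785
p(2.749785) = -6.817992
z₃ = 2.749785 − (-6.817992)·(2.749785 − 2.070000) / (-6.817992 − (-18.740257)) = 2.749785 − (-4.634772)/(11.922265) = 3.138535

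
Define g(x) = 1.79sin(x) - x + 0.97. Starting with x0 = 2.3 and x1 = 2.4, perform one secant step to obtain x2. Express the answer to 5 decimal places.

g(2.3) = 0.0048123, g(2.4) = -0.2209209
x2 = 2.4000000 − (-0.2209209)·(2.4000000 − 2.3000000) / (-0.2209209 − 0.0048123) = 2.4000000 − (-0.0220921)/(-0.2257332) = 2.3021319

2.30213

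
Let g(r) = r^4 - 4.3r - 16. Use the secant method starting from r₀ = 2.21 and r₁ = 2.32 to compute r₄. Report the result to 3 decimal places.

2.251

g(2.21) = -1.64857, g(2.32) = 2.99423
r₂ = 2.32000 − 2.99423·(2.32000 − 2.21000) / (2.99423 − (-1.64857)) = 2.32000 − (0.32937)/(4.64280) = 2.24906
g(2.24906) = -0.08490
r₃ = 2.24906 − (-0.08490)·(2.24906 − 2.32000) / (-0.08490 − 2.99423) = 2.24906 − (0.00602)/(-3.07913) = 2.25101
g(2.25101) = -0.00418
r₄ = 2.25101 − (-0.00418)·(2.25101 − 2.24906) / (-0.00418 − (-0.08490)) = 2.25101 − (-0.00001)/(0.08072) = 2.25112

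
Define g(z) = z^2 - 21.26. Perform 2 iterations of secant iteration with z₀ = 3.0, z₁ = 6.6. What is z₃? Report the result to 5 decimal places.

4.54982

g(3.0) = -12.2600000, g(6.6) = 22.3000000
z₂ = 6.6000000 − 22.3000000·(6.6000000 − 3.0000000) / (22.3000000 − (-12.2600000)) = 6.6000000 − (80.2800000)/(34.5600000) = 4.2770833
g(4.2770833) = -2.9665582
z₃ = 4.2770833 − (-2.9665582)·(4.2770833 − 6.6000000) / (-2.9665582 − 22.3000000) = 4.2770833 − (6.8910674)/(-25.2665582) = 4.5498180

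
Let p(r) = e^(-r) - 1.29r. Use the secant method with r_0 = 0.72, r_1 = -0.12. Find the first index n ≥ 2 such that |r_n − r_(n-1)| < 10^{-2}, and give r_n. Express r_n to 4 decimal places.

p(0.72) = -0.442048, p(-0.12) = 1.282297
r_2 = -0.120000 − 1.282297·(-0.840000)/(1.724345) = 0.504660;  |Δ| = 0.624660
p(0.504660) = -0.047301
r_3 = 0.504660 − (-0.047301)·(0.624660)/(-1.329598) = 0.482438;  |Δ| = 0.022222
p(0.482438) = -0.005068
r_4 = 0.482438 − (-0.005068)·(-0.022222)/(0.042233) = 0.479771;  |Δ| = 0.002667
|r_4 − r_3| = 0.002667 < 10^{-2}

n = 4, r_n = 0.4798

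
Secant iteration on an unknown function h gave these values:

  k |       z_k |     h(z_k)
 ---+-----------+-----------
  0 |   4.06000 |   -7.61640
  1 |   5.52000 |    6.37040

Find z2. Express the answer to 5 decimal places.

z2 = 5.52000 − 6.37040·(5.52000 − 4.06000) / (6.37040 − (-7.61640))
   = 5.52000 − (9.3007840)/(13.9868000) = 4.8550313

4.85503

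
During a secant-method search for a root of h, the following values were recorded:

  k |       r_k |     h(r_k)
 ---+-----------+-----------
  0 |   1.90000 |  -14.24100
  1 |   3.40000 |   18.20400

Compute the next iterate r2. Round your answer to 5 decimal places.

r2 = 3.40000 − 18.20400·(3.40000 − 1.90000) / (18.20400 − (-14.24100))
   = 3.40000 − (27.3060000)/(32.4450000) = 2.5583911

2.55839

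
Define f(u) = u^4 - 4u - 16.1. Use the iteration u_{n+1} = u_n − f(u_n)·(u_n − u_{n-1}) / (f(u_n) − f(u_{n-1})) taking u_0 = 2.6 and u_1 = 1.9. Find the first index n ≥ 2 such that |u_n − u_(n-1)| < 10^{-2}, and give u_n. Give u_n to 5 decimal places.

f(2.6) = 19.1976000, f(1.9) = -10.6679000
u_2 = 1.9000000 − (-10.6679000)·(-0.7000000)/(-29.8655000) = 2.1500387;  |Δ| = 0.2500387
f(2.1500387) = -3.3311110
u_3 = 2.1500387 − (-3.3311110)·(0.2500387)/(7.3367890) = 2.2635633;  |Δ| = 0.1135247
f(2.2635633) = 1.0982433
u_4 = 2.2635633 − 1.0982433·(0.1135247)/(4.4293543) = 2.2354153;  |Δ| = 0.0281481
f(2.2354153) = -0.0708374
u_5 = 2.2354153 − (-0.0708374)·(-0.0281481)/(-1.1690806) = 2.2371208;  |Δ| = 0.0017056
|u_5 − u_4| = 0.0017056 < 10^{-2}

n = 5, u_n = 2.23712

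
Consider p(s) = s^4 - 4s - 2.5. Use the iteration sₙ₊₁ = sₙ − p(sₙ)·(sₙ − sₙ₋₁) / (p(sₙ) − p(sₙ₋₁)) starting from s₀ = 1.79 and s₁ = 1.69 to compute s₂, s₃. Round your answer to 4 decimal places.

1.7545, 1.7571

p(1.79) = 0.606257, p(1.69) = -1.102693
s₂ = 1.690000 − (-1.102693)·(1.690000 − 1.790000) / (-1.102693 − 0.606257) = 1.690000 − (0.110269)/(-1.708950) = 1.754525
p(1.754525) = -0.041819
s₃ = 1.754525 − (-0.041819)·(1.754525 − 1.690000) / (-0.041819 − (-1.102693)) = 1.754525 − (-0.002698)/(1.060873) = 1.757068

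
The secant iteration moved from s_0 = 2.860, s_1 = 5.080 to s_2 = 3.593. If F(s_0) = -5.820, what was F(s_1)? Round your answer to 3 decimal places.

The secant line through (2.860, -5.820) and (5.080, F(s_1)) crosses zero at s_2 = 3.593.
So (2.860, -5.820), (5.080, F(s_1)), (3.593, 0) are collinear:
F(s_1) = -5.820 · (5.080 − 3.593) / (2.860 − 3.593) = -5.820 · (1.48700)/(-0.73300) = 11.80674

11.807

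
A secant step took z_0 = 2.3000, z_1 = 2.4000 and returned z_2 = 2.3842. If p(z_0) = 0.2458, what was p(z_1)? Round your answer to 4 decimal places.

-0.0461

The secant line through (2.3000, 0.2458) and (2.4000, p(z_1)) crosses zero at z_2 = 2.3842.
So (2.3000, 0.2458), (2.4000, p(z_1)), (2.3842, 0) are collinear:
p(z_1) = 0.2458 · (2.4000 − 2.3842) / (2.3000 − 2.3842) = 0.2458 · (0.015800)/(-0.084200) = -0.046124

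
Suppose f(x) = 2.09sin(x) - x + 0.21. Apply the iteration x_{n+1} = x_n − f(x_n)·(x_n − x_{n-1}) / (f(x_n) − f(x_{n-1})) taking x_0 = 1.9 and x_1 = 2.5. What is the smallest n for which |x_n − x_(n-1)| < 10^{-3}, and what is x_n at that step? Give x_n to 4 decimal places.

f(1.9) = 0.287767, f(2.5) = -1.039193
x_2 = 2.500000 − (-1.039193)·(0.600000)/(-1.326960) = 2.030117;  |Δ| = 0.469883
f(2.030117) = 0.053262
x_3 = 2.030117 − 0.053262·(-0.469883)/(1.092456) = 2.053026;  |Δ| = 0.022909
f(2.053026) = 0.008637
x_4 = 2.053026 − 0.008637·(0.022909)/(-0.044626) = 2.057460;  |Δ| = 0.004434
f(2.057460) = -0.000113
x_5 = 2.057460 − (-0.000113)·(0.004434)/(-0.008749) = 2.057403;  |Δ| = 0.000057
|x_5 − x_4| = 0.000057 < 10^{-3}

n = 5, x_n = 2.0574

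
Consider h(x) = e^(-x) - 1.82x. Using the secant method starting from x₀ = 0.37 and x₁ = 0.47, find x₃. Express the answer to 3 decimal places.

0.377

h(0.37) = 0.01733, h(0.47) = -0.23040
x₂ = 0.47000 − (-0.23040)·(0.47000 − 0.37000) / (-0.23040 − 0.01733) = 0.47000 − (-0.02304)/(-0.24773) = 0.37700
h(0.37700) = -0.00022
x₃ = 0.37700 − (-0.00022)·(0.37700 − 0.47000) / (-0.00022 − (-0.23040)) = 0.37700 − (0.00002)/(0.23018) = 0.37691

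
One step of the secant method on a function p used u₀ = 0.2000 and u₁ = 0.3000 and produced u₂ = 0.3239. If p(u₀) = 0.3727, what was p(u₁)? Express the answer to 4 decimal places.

The secant line through (0.2000, 0.3727) and (0.3000, p(u₁)) crosses zero at u₂ = 0.3239.
So (0.2000, 0.3727), (0.3000, p(u₁)), (0.3239, 0) are collinear:
p(u₁) = 0.3727 · (0.3000 − 0.3239) / (0.2000 − 0.3239) = 0.3727 · (-0.023900)/(-0.123900) = 0.071893

0.0719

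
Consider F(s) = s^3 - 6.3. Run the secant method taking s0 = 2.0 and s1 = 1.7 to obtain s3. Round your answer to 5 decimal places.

F(2.0) = 1.7000000, F(1.7) = -1.3870000
s2 = 1.7000000 − (-1.3870000)·(1.7000000 − 2.0000000) / (-1.3870000 − 1.7000000) = 1.7000000 − (0.4161000)/(-3.0870000) = 1.8347911
F(1.8347911) = -0.1232525
s3 = 1.8347911 − (-0.1232525)·(1.8347911 − 1.7000000) / (-0.1232525 − (-1.3870000)) = 1.8347911 − (-0.0166133)/(1.2637475) = 1.8479372

1.84794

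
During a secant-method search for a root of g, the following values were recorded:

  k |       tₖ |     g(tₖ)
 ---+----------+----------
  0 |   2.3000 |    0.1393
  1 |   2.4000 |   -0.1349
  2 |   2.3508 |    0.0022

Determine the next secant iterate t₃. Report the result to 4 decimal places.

t₃ = 2.3508 − 0.0022·(2.3508 − 2.4000) / (0.0022 − (-0.1349))
   = 2.3508 − (-0.000108)/(0.137100) = 2.351589

2.3516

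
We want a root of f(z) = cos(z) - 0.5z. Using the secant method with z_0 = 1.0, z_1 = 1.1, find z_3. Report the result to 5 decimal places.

f(1.0) = 0.0403023, f(1.1) = -0.0964039
z_2 = 1.1000000 − (-0.0964039)·(1.1000000 − 1.0000000) / (-0.0964039 − 0.0403023) = 1.1000000 − (-0.0096404)/(-0.1367062) = 1.0294810
f(1.0294810) = 0.0005233
z_3 = 1.0294810 − 0.0005233·(1.0294810 − 1.1000000) / (0.0005233 − (-0.0964039)) = 1.0294810 − (-0.0000369)/(0.0969271) = 1.0298617

1.02986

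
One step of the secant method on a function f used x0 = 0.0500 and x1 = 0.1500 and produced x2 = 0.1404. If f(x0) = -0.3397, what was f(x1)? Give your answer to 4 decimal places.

0.0361

The secant line through (0.0500, -0.3397) and (0.1500, f(x1)) crosses zero at x2 = 0.1404.
So (0.0500, -0.3397), (0.1500, f(x1)), (0.1404, 0) are collinear:
f(x1) = -0.3397 · (0.1500 − 0.1404) / (0.0500 − 0.1404) = -0.3397 · (0.009600)/(-0.090400) = 0.036074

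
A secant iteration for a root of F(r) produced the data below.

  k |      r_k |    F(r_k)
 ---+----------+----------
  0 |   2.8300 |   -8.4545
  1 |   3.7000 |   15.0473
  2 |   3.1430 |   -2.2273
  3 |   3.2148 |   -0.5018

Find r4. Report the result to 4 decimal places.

3.2357

r4 = 3.2148 − (-0.5018)·(3.2148 − 3.1430) / (-0.5018 − (-2.2273))
   = 3.2148 − (-0.036029)/(1.725500) = 3.235680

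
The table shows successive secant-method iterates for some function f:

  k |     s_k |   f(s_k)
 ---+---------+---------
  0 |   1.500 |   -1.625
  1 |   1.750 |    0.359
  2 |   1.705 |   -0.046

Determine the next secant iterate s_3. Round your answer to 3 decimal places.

1.710

s_3 = 1.705 − (-0.046)·(1.705 − 1.750) / (-0.046 − 0.359)
   = 1.705 − (0.00207)/(-0.40500) = 1.71011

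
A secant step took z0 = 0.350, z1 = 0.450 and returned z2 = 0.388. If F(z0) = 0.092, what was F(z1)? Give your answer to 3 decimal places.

-0.150

The secant line through (0.350, 0.092) and (0.450, F(z1)) crosses zero at z2 = 0.388.
So (0.350, 0.092), (0.450, F(z1)), (0.388, 0) are collinear:
F(z1) = 0.092 · (0.450 − 0.388) / (0.350 − 0.388) = 0.092 · (0.06200)/(-0.03800) = -0.15011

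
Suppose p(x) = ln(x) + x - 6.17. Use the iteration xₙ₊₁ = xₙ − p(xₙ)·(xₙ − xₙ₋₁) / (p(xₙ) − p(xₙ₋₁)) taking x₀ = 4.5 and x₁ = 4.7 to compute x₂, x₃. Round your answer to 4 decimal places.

p(4.5) = -0.165923, p(4.7) = 0.077563
x₂ = 4.700000 − 0.077563·(4.700000 − 4.500000) / (0.077563 − (-0.165923)) = 4.700000 − (0.015513)/(0.243485) = 4.636290
p(4.636290) = 0.000204
x₃ = 4.636290 − 0.000204·(4.636290 − 4.700000) / (0.000204 − 0.077563) = 4.636290 − (-0.000013)/(-0.077358) = 4.636122

4.6363, 4.6361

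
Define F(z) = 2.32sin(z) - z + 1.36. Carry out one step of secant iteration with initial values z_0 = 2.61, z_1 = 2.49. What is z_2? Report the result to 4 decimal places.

F(2.61) = -0.073976, F(2.49) = 0.276972
z_2 = 2.490000 − 0.276972·(2.490000 − 2.610000) / (0.276972 − (-0.073976)) = 2.490000 − (-0.033237)/(0.350948) = 2.584705

2.5847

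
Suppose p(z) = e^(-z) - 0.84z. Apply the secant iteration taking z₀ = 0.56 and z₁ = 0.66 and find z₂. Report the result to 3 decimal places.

p(0.56) = 0.10081, p(0.66) = -0.03755
z₂ = 0.66000 − (-0.03755)·(0.66000 − 0.56000) / (-0.03755 − 0.10081) = 0.66000 − (-0.00375)/(-0.13836) = 0.63286

0.633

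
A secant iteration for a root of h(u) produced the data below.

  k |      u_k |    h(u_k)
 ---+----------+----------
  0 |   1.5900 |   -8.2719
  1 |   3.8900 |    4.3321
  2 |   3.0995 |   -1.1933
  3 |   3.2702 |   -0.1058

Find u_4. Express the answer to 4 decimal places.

u_4 = 3.2702 − (-0.1058)·(3.2702 − 3.0995) / (-0.1058 − (-1.1933))
   = 3.2702 − (-0.018060)/(1.087500) = 3.286807

3.2868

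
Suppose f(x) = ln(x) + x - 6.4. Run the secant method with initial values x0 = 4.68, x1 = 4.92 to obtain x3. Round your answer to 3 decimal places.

4.826

f(4.68) = -0.17670, f(4.92) = 0.11331
x2 = 4.92000 − 0.11331·(4.92000 − 4.68000) / (0.11331 − (-0.17670)) = 4.92000 − (0.02719)/(0.29001) = 4.82623
f(4.82623) = 0.00030
x3 = 4.82623 − 0.00030·(4.82623 − 4.92000) / (0.00030 − 0.11331) = 4.82623 − (-0.00003)/(-0.11301) = 4.82598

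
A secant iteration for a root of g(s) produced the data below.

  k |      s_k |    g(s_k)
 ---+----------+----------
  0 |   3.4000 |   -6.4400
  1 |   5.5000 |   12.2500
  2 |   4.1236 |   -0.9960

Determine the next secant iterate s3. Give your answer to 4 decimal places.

s3 = 4.1236 − (-0.9960)·(4.1236 − 5.5000) / (-0.9960 − 12.2500)
   = 4.1236 − (1.370894)/(-13.246000) = 4.227095

4.2271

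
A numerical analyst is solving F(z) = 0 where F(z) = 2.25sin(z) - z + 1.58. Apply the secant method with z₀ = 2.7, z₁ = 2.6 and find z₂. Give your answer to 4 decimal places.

2.6469

F(2.7) = -0.158395, F(2.6) = 0.139878
z₂ = 2.600000 − 0.139878·(2.600000 − 2.700000) / (0.139878 − (-0.158395)) = 2.600000 − (-0.013988)/(0.298273) = 2.646896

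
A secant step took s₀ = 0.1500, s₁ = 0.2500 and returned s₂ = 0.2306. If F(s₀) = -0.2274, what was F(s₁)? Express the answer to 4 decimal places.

The secant line through (0.1500, -0.2274) and (0.2500, F(s₁)) crosses zero at s₂ = 0.2306.
So (0.1500, -0.2274), (0.2500, F(s₁)), (0.2306, 0) are collinear:
F(s₁) = -0.2274 · (0.2500 − 0.2306) / (0.1500 − 0.2306) = -0.2274 · (0.019400)/(-0.080600) = 0.054734

0.0547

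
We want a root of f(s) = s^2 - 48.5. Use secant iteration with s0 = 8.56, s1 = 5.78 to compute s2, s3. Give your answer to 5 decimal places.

6.83241, 6.97657

f(8.56) = 24.7736000, f(5.78) = -15.0916000
s2 = 5.7800000 − (-15.0916000)·(5.7800000 − 8.5600000) / (-15.0916000 − 24.7736000) = 5.7800000 − (41.9546480)/(-39.8652000) = 6.8324128
f(6.8324128) = -1.8181349
s3 = 6.8324128 − (-1.8181349)·(6.8324128 − 5.7800000) / (-1.8181349 − (-15.0916000)) = 6.8324128 − (-1.9134285)/(13.2734651) = 6.9765672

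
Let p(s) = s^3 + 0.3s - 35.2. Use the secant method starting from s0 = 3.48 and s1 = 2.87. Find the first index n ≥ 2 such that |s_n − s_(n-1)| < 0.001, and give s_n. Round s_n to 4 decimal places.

n = 5, s_n = 3.2468

p(3.48) = 7.988192, p(2.87) = -10.699097
s2 = 2.870000 − (-10.699097)·(-0.610000)/(-18.687289) = 3.219245;  |Δ| = 0.349245
p(3.219245) = -0.871446
s3 = 3.219245 − (-0.871446)·(0.349245)/(9.827651) = 3.250214;  |Δ| = 0.030969
p(3.250214) = 0.109969
s4 = 3.250214 − 0.109969·(0.030969)/(0.981415) = 3.246744;  |Δ| = 0.003470
p(3.246744) = -0.000927
s5 = 3.246744 − (-0.000927)·(-0.003470)/(-0.110896) = 3.246773;  |Δ| = 0.000029
|s5 − s4| = 0.000029 < 0.001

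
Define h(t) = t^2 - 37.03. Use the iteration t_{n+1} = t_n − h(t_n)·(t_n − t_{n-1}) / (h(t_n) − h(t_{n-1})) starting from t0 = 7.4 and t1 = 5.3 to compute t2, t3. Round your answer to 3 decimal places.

h(7.4) = 17.73000, h(5.3) = -8.94000
t2 = 5.30000 − (-8.94000)·(5.30000 − 7.40000) / (-8.94000 − 17.73000) = 5.30000 − (18.77400)/(-26.67000) = 6.00394
h(6.00394) = -0.98274
t3 = 6.00394 − (-0.98274)·(6.00394 − 5.30000) / (-0.98274 − (-8.94000)) = 6.00394 − (-0.69179)/(7.95726) = 6.09087

6.004, 6.091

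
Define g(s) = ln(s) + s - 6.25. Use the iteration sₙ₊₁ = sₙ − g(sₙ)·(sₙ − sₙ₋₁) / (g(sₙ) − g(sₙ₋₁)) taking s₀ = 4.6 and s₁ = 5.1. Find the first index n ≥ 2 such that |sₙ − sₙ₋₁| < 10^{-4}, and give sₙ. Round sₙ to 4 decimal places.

n = 4, sₙ = 4.7020

g(4.6) = -0.123944, g(5.1) = 0.479241
s₂ = 5.100000 − 0.479241·(0.500000)/(0.603184) = 4.702741;  |Δ| = 0.397259
g(4.702741) = 0.000887
s₃ = 4.702741 − 0.000887·(-0.397259)/(-0.478354) = 4.702005;  |Δ| = 0.000736
g(4.702005) = -0.000006
s₄ = 4.702005 − (-0.000006)·(-0.000736)/(-0.000893) = 4.702010;  |Δ| = 0.000005
|s₄ − s₃| = 0.000005 < 10^{-4}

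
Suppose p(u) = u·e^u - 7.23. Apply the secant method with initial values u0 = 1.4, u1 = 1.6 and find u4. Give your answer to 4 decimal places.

p(1.4) = -1.552720, p(1.6) = 0.694852
u2 = 1.600000 − 0.694852·(1.600000 − 1.400000) / (0.694852 − (-1.552720)) = 1.600000 − (0.138970)/(2.247572) = 1.538169
p(1.538169) = -0.068201
u3 = 1.538169 − (-0.068201)·(1.538169 − 1.600000) / (-0.068201 − 0.694852) = 1.538169 − (0.004217)/(-0.763053) = 1.543695
p(1.543695) = -0.002638
u4 = 1.543695 − (-0.002638)·(1.543695 − 1.538169) / (-0.002638 − (-0.068201)) = 1.543695 − (-0.000015)/(0.065563) = 1.543917

1.5439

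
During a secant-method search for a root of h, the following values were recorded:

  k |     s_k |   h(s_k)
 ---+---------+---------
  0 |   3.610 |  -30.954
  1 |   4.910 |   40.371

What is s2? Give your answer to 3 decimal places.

s2 = 4.910 − 40.371·(4.910 − 3.610) / (40.371 − (-30.954))
   = 4.910 − (52.48230)/(71.32500) = 4.17418

4.174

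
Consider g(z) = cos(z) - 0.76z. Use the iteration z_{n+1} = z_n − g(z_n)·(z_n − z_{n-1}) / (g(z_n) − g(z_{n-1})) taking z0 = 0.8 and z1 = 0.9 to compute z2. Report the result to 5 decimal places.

0.85871

g(0.8) = 0.0887067, g(0.9) = -0.0623900
z2 = 0.9000000 − (-0.0623900)·(0.9000000 − 0.8000000) / (-0.0623900 − 0.0887067) = 0.9000000 − (-0.0062390)/(-0.1510967) = 0.8587086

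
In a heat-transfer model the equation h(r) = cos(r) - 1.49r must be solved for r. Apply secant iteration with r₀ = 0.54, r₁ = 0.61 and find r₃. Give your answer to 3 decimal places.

h(0.54) = 0.05311, h(0.61) = -0.08925
r₂ = 0.61000 − (-0.08925)·(0.61000 − 0.54000) / (-0.08925 − 0.05311) = 0.61000 − (-0.00625)/(-0.14236) = 0.56611
h(0.56611) = 0.00048
r₃ = 0.56611 − 0.00048·(0.56611 − 0.61000) / (0.00048 − (-0.08925)) = 0.56611 − (-0.00002)/(0.08973) = 0.56635

0.566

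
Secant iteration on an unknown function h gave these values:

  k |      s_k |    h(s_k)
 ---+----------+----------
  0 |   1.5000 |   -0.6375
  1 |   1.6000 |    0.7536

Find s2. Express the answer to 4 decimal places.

s2 = 1.6000 − 0.7536·(1.6000 − 1.5000) / (0.7536 − (-0.6375))
   = 1.6000 − (0.075360)/(1.391100) = 1.545827

1.5458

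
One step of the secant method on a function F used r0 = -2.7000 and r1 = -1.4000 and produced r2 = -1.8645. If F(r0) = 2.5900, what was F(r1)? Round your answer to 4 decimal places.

-1.4399

The secant line through (-2.7000, 2.5900) and (-1.4000, F(r1)) crosses zero at r2 = -1.8645.
So (-2.7000, 2.5900), (-1.4000, F(r1)), (-1.8645, 0) are collinear:
F(r1) = 2.5900 · (-1.4000 − (-1.8645)) / (-2.7000 − (-1.8645)) = 2.5900 · (0.464500)/(-0.835500) = -1.439922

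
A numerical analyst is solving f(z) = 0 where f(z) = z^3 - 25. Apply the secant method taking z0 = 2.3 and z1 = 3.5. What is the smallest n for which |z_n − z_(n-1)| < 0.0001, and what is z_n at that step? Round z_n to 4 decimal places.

f(2.3) = -12.833000, f(3.5) = 17.875000
z2 = 3.500000 − 17.875000·(1.200000)/(30.708000) = 2.801485;  |Δ| = 0.698515
f(2.801485) = -3.013055
z3 = 2.801485 − (-3.013055)·(-0.698515)/(-20.888055) = 2.902244;  |Δ| = 0.100759
f(2.902244) = -0.554335
z4 = 2.902244 − (-0.554335)·(0.100759)/(2.458720) = 2.924961;  |Δ| = 0.022717
f(2.924961) = 0.024203
z5 = 2.924961 − 0.024203·(0.022717)/(0.578539) = 2.924011;  |Δ| = 0.000950
f(2.924011) = -0.000181
z6 = 2.924011 − (-0.000181)·(-0.000950)/(-0.024384) = 2.924018;  |Δ| = 0.000007
|z6 − z5| = 0.000007 < 0.0001

n = 6, z_n = 2.9240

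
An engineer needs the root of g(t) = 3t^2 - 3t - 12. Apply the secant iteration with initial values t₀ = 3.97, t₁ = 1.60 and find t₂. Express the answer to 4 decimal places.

2.2652

g(3.97) = 23.372700, g(1.60) = -9.120000
t₂ = 1.600000 − (-9.120000)·(1.600000 − 3.970000) / (-9.120000 − 23.372700) = 1.600000 − (21.614400)/(-32.492700) = 2.265208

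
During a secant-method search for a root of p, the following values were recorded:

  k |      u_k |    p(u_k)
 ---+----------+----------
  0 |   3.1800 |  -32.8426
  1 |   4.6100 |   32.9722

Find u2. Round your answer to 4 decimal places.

u2 = 4.6100 − 32.9722·(4.6100 − 3.1800) / (32.9722 − (-32.8426))
   = 4.6100 − (47.150246)/(65.814800) = 3.893592

3.8936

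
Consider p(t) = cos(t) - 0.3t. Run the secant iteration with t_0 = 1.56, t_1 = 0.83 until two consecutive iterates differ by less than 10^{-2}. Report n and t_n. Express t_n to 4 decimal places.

p(1.56) = -0.457204, p(0.83) = 0.425876
t_2 = 0.830000 − 0.425876·(-0.730000)/(0.883080) = 1.182051;  |Δ| = 0.352051
p(1.182051) = 0.024412
t_3 = 1.182051 − 0.024412·(0.352051)/(-0.401464) = 1.203459;  |Δ| = 0.021407
p(1.203459) = -0.001906
t_4 = 1.203459 − (-0.001906)·(0.021407)/(-0.026318) = 1.201909;  |Δ| = 0.001550
|t_4 − t_3| = 0.001550 < 10^{-2}

n = 4, t_n = 1.2019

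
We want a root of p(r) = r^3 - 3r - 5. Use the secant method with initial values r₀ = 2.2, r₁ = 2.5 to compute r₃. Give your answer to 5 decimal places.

2.27803

p(2.2) = -0.9520000, p(2.5) = 3.1250000
r₂ = 2.5000000 − 3.1250000·(2.5000000 − 2.2000000) / (3.1250000 − (-0.9520000)) = 2.5000000 − (0.9375000)/(4.0770000) = 2.2700515
p(2.2700515) = -0.1122753
r₃ = 2.2700515 − (-0.1122753)·(2.2700515 − 2.5000000) / (-0.1122753 − 3.1250000) = 2.2700515 − (0.0258175)/(-3.2372753) = 2.2780266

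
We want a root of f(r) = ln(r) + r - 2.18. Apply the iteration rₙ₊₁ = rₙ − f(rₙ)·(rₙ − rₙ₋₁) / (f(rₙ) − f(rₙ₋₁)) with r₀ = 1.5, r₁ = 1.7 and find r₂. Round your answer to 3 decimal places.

1.669

f(1.5) = -0.27453, f(1.7) = 0.05063
r₂ = 1.70000 − 0.05063·(1.70000 − 1.50000) / (0.05063 − (-0.27453)) = 1.70000 − (0.01013)/(0.32516) = 1.66886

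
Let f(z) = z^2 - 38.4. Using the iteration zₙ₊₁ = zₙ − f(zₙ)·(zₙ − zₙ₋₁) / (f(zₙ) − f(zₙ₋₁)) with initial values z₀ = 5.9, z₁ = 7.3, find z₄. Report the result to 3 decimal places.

f(5.9) = -3.59000, f(7.3) = 14.89000
z₂ = 7.30000 − 14.89000·(7.30000 − 5.90000) / (14.89000 − (-3.59000)) = 7.30000 − (20.84600)/(18.48000) = 6.17197
f(6.17197) = -0.30679
z₃ = 6.17197 − (-0.30679)·(6.17197 − 7.30000) / (-0.30679 − 14.89000) = 6.17197 − (0.34607)/(-15.19679) = 6.19474
f(6.19474) = -0.02517
z₄ = 6.19474 − (-0.02517)·(6.19474 − 6.17197) / (-0.02517 − (-0.30679)) = 6.19474 − (-0.00057)/(0.28162) = 6.19678

6.197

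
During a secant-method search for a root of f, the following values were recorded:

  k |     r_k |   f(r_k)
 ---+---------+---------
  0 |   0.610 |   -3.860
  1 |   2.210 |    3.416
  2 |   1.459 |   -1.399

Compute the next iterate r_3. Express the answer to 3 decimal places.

r_3 = 1.459 − (-1.399)·(1.459 − 2.210) / (-1.399 − 3.416)
   = 1.459 − (1.05065)/(-4.81500) = 1.67720

1.677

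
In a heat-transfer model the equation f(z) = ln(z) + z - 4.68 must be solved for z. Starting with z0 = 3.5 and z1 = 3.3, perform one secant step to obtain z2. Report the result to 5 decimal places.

3.44378

f(3.5) = 0.0727630, f(3.3) = -0.1860775
z2 = 3.3000000 − (-0.1860775)·(3.3000000 − 3.5000000) / (-0.1860775 − 0.0727630) = 3.3000000 − (0.0372155)/(-0.2588405) = 3.4437778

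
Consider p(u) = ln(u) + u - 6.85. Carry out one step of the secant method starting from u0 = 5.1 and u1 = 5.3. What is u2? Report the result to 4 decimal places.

p(5.1) = -0.120759, p(5.3) = 0.117707
u2 = 5.300000 − 0.117707·(5.300000 − 5.100000) / (0.117707 − (-0.120759)) = 5.300000 − (0.023541)/(0.238466) = 5.201280

5.2013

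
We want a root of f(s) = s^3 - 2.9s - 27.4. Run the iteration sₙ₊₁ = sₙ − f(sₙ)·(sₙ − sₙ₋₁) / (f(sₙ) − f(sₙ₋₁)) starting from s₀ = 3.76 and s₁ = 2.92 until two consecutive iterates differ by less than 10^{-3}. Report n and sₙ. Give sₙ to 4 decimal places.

f(3.76) = 14.853376, f(2.92) = -10.970912
s₂ = 2.920000 − (-10.970912)·(-0.840000)/(-25.824288) = 3.276857;  |Δ| = 0.356857
f(3.276857) = -1.716691
s₃ = 3.276857 − (-1.716691)·(0.356857)/(9.254221) = 3.343055;  |Δ| = 0.066198
f(3.343055) = 0.267169
s₄ = 3.343055 − 0.267169·(0.066198)/(1.983860) = 3.334140;  |Δ| = 0.008915
f(3.334140) = -0.005083
s₅ = 3.334140 − (-0.005083)·(-0.008915)/(-0.272253) = 3.334306;  |Δ| = 0.000166
|s₅ − s₄| = 0.000166 < 10^{-3}

n = 5, sₙ = 3.3343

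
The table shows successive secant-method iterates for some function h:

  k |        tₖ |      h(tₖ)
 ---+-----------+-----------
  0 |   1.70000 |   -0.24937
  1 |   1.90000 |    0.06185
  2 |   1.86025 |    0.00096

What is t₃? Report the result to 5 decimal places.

1.85962

t₃ = 1.86025 − 0.00096·(1.86025 − 1.90000) / (0.00096 − 0.06185)
   = 1.86025 − (-0.0000382)/(-0.0608900) = 1.8596233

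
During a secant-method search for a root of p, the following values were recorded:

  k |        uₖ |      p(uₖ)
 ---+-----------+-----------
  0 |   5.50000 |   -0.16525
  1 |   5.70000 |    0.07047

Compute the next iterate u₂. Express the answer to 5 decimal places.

u₂ = 5.70000 − 0.07047·(5.70000 − 5.50000) / (0.07047 − (-0.16525))
   = 5.70000 − (0.0140940)/(0.2357200) = 5.6402087

5.64021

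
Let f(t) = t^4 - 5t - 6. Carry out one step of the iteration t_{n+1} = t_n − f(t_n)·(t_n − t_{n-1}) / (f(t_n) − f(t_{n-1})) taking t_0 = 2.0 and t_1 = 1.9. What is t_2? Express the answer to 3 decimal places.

2.000

f(2.0) = 0.00000, f(1.9) = -2.46790
t_2 = 1.90000 − (-2.46790)·(1.90000 − 2.00000) / (-2.46790 − 0.00000) = 1.90000 − (0.24679)/(-2.46790) = 2.00000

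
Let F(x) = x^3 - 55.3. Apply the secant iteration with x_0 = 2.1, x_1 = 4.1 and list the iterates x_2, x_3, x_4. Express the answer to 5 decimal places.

3.64338, 3.79746, 3.81041

F(2.1) = -46.0390000, F(4.1) = 13.6210000
x_2 = 4.1000000 − 13.6210000·(4.1000000 − 2.1000000) / (13.6210000 − (-46.0390000)) = 4.1000000 − (27.2420000)/(59.6600000) = 3.6433791
F(3.6433791) = -6.9370142
x_3 = 3.6433791 − (-6.9370142)·(3.6433791 − 4.1000000) / (-6.9370142 − 13.6210000) = 3.6433791 − (3.1675853)/(-20.5580142) = 3.7974595
F(3.7974595) = -0.5379824
x_4 = 3.7974595 − (-0.5379824)·(3.7974595 − 3.6433791) / (-0.5379824 − (-6.9370142)) = 3.7974595 − (-0.0828925)/(6.3990317) = 3.8104134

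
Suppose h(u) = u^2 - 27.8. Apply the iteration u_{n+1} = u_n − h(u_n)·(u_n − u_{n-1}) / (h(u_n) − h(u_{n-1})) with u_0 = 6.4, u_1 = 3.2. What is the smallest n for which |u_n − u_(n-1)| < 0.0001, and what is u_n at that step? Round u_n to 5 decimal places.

n = 6, u_n = 5.27257

h(6.4) = 13.1600000, h(3.2) = -17.5600000
u_2 = 3.2000000 − (-17.5600000)·(-3.2000000)/(-30.7200000) = 5.0291667;  |Δ| = 1.8291667
h(5.0291667) = -2.5074826
u_3 = 5.0291667 − (-2.5074826)·(1.8291667)/(15.0525174) = 5.3338734;  |Δ| = 0.3047068
h(5.3338734) = 0.6502056
u_4 = 5.3338734 − 0.6502056·(0.3047068)/(3.1576883) = 5.2711307;  |Δ| = 0.0627428
h(5.2711307) = -0.0151815
u_5 = 5.2711307 − (-0.0151815)·(-0.0627428)/(-0.6653871) = 5.2725622;  |Δ| = 0.0014315
h(5.2725622) = -0.0000878
u_6 = 5.2725622 − (-0.0000878)·(0.0014315)/(0.0150937) = 5.2725705;  |Δ| = 0.0000083
|u_6 − u_5| = 0.0000083 < 0.0001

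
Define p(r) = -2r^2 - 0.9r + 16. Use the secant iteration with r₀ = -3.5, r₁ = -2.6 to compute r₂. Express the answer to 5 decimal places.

p(-3.5) = -5.3500000, p(-2.6) = 4.8200000
r₂ = -2.6000000 − 4.8200000·(-2.6000000 − (-3.5000000)) / (4.8200000 − (-5.3500000)) = -2.6000000 − (4.3380000)/(10.1700000) = -3.0265487

-3.02655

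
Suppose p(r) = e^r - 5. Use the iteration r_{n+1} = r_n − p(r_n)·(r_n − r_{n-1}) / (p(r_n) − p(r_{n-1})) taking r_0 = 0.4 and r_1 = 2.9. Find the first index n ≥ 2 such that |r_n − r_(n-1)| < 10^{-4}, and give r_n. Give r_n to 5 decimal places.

n = 8, r_n = 1.60944

p(0.4) = -3.5081753, p(2.9) = 13.1741454
r_2 = 2.9000000 − 13.1741454·(2.5000000)/(16.6823207) = 0.9257325;  |Δ| = 1.9742675
p(0.9257325) = -2.4762838
r_3 = 0.9257325 − (-2.4762838)·(-1.9742675)/(-15.6504291) = 1.2381103;  |Δ| = 0.3123778
p(1.2381103) = -1.5509104
r_4 = 1.2381103 − (-1.5509104)·(0.3123778)/(0.9253733) = 1.7616503;  |Δ| = 0.5235400
p(1.7616503) = 0.8220377
r_5 = 1.7616503 − 0.8220377·(0.5235400)/(2.3729482) = 1.5802854;  |Δ| = 0.1813650
p(1.5802854) = -0.1436586
r_6 = 1.5802854 − (-0.1436586)·(-0.1813650)/(-0.9656963) = 1.6072655;  |Δ| = 0.0269801
p(1.6072655) = -0.0108502
r_7 = 1.6072655 − (-0.0108502)·(0.0269801)/(0.1328084) = 1.6094697;  |Δ| = 0.0022042
p(1.6094697) = 0.0001592
r_8 = 1.6094697 − 0.0001592·(0.0022042)/(0.0110094) = 1.6094379;  |Δ| = 0.0000319
|r_8 − r_7| = 0.0000319 < 10^{-4}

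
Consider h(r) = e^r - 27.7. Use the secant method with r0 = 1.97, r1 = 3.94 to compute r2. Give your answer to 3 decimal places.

h(1.97) = -20.52932, h(3.94) = 23.71860
r2 = 3.94000 − 23.71860·(3.94000 − 1.97000) / (23.71860 − (-20.52932)) = 3.94000 − (46.72564)/(44.24792) = 2.88400

2.884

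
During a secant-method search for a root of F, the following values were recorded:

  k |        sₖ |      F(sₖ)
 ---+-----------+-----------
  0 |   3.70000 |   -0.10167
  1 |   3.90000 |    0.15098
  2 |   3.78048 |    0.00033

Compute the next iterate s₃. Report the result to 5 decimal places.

s₃ = 3.78048 − 0.00033·(3.78048 − 3.90000) / (0.00033 − 0.15098)
   = 3.78048 − (-0.0000394)/(-0.1506500) = 3.7802182

3.78022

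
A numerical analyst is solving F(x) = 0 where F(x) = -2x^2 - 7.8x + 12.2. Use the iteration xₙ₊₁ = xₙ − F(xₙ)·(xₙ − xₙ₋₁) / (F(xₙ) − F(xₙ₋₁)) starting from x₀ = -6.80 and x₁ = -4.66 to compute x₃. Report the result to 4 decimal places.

-5.1043

F(-6.80) = -27.240000, F(-4.66) = 5.116800
x₂ = -4.660000 − 5.116800·(-4.660000 − (-6.800000)) / (5.116800 − (-27.240000)) = -4.660000 − (10.949952)/(32.356800) = -4.998413
F(-4.998413) = 1.219360
x₃ = -4.998413 − 1.219360·(-4.998413 − (-4.660000)) / (1.219360 − 5.116800) = -4.998413 − (-0.412647)/(-3.897440) = -5.104289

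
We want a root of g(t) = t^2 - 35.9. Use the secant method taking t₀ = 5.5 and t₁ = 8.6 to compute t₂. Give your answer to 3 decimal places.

5.901

g(5.5) = -5.65000, g(8.6) = 38.06000
t₂ = 8.60000 − 38.06000·(8.60000 − 5.50000) / (38.06000 − (-5.65000)) = 8.60000 − (117.98600)/(43.71000) = 5.90071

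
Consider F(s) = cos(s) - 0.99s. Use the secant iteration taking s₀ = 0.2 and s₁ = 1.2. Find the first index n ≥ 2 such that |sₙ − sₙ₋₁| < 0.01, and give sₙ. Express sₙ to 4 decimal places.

F(0.2) = 0.782067, F(1.2) = -0.825642
s₂ = 1.200000 − (-0.825642)·(1.000000)/(-1.607709) = 0.686448;  |Δ| = 0.513552
F(0.686448) = 0.093919
s₃ = 0.686448 − 0.093919·(-0.513552)/(0.919561) = 0.738899;  |Δ| = 0.052451
F(0.738899) = 0.007700
s₄ = 0.738899 − 0.007700·(0.052451)/(-0.086219) = 0.743584;  |Δ| = 0.004684
|s₄ − s₃| = 0.004684 < 0.01

n = 4, sₙ = 0.7436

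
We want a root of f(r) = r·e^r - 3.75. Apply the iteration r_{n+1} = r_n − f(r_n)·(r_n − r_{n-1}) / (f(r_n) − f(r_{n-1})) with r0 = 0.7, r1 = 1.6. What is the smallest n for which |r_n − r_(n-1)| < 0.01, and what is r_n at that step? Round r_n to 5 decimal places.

n = 5, r_n = 1.16703

f(0.7) = -2.3403731, f(1.6) = 4.1748519
r2 = 1.6000000 − 4.1748519·(0.9000000)/(6.5152250) = 1.0232944;  |Δ| = 0.5767056
f(1.0232944) = -0.9028410
r3 = 1.0232944 − (-0.9028410)·(-0.5767056)/(-5.0776929) = 1.1258358;  |Δ| = 0.1025413
f(1.1258358) = -0.2792823
r4 = 1.1258358 − (-0.2792823)·(0.1025413)/(0.6235588) = 1.1717624;  |Δ| = 0.0459267
f(1.1717624) = 0.0320697
r5 = 1.1717624 − 0.0320697·(0.0459267)/(0.3113520) = 1.1670319;  |Δ| = 0.0047305
|r5 − r4| = 0.0047305 < 0.01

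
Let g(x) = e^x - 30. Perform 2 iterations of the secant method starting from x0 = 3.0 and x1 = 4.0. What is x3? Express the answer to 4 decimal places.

3.3700

g(3.0) = -9.914463, g(4.0) = 24.598150
x2 = 4.000000 − 24.598150·(4.000000 − 3.000000) / (24.598150 − (-9.914463)) = 4.000000 − (24.598150)/(34.512613) = 3.287271
g(3.287271) = -3.230298
x3 = 3.287271 − (-3.230298)·(3.287271 − 4.000000) / (-3.230298 − 24.598150) = 3.287271 − (2.302328)/(-27.828448) = 3.370004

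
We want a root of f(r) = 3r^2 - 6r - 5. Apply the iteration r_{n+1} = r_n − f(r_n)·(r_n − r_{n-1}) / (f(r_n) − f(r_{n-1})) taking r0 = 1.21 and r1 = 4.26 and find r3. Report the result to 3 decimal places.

f(1.21) = -7.86770, f(4.26) = 23.88280
r2 = 4.26000 − 23.88280·(4.26000 − 1.21000) / (23.88280 − (-7.86770)) = 4.26000 − (72.84254)/(31.75050) = 1.96578
f(1.96578) = -5.20179
r3 = 1.96578 − (-5.20179)·(1.96578 − 4.26000) / (-5.20179 − 23.88280) = 1.96578 − (11.93404)/(-29.08459) = 2.37610

2.376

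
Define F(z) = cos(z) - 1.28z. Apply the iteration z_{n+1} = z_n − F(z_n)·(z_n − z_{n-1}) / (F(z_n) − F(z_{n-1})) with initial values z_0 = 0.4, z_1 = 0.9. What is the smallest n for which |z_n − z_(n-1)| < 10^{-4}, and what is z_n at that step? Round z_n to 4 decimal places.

F(0.4) = 0.409061, F(0.9) = -0.530390
z_2 = 0.900000 − (-0.530390)·(0.500000)/(-0.939451) = 0.617713;  |Δ| = 0.282287
F(0.617713) = 0.024533
z_3 = 0.617713 − 0.024533·(-0.282287)/(0.554923) = 0.630193;  |Δ| = 0.012480
F(0.630193) = 0.001268
z_4 = 0.630193 − 0.001268·(0.012480)/(-0.023265) = 0.630872;  |Δ| = 0.000680
F(0.630872) = -0.000004
z_5 = 0.630872 − (-0.000004)·(0.000680)/(-0.001271) = 0.630871;  |Δ| = 0.000002
|z_5 − z_4| = 0.000002 < 10^{-4}

n = 5, z_n = 0.6309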